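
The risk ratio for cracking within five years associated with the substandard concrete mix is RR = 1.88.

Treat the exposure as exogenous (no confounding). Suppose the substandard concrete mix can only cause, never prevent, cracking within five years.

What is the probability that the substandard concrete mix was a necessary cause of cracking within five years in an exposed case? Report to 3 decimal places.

Under exogeneity and monotonicity, PN = (RR − 1) / RR = 1 − 1/RR.
PN = (1.88 − 1) / 1.88 = 0.88 / 1.88 ≈ 0.4681

PN ≈ 0.468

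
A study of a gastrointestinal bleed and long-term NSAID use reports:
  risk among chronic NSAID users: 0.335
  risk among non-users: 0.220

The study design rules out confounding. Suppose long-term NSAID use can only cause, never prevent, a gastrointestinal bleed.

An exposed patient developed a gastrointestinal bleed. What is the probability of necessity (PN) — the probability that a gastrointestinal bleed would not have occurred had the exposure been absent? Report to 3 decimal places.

Let p₁ = 0.335, p₀ = 0.22.
Under exogeneity and monotonicity, PN = (p₁ − p₀) / p₁.
PN = (0.335 − 0.22) / 0.335 = 0.115 / 0.335 ≈ 0.3433

PN ≈ 0.343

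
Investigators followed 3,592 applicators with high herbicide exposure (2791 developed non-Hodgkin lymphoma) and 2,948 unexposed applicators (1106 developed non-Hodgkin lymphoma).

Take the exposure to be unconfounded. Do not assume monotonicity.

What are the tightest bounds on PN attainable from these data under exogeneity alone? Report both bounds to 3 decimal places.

p₁ = P(outcome | exposed) = 2791/3592 = 0.777
p₀ = P(outcome | unexposed) = 1106/2948 = 0.37517
Under exogeneity alone the bounds on PN are max{0,(p₁−p₀)/p₁} ≤ PN ≤ min{1,(1−p₀)/p₁}.
  lower = (p₁ − p₀)/p₁ = 0.40183 / 0.777 ≈ 0.5172
  upper = min{1, (1 − p₀)/p₁} = 0.62483 / 0.777 ≈ 0.8042

0.517 ≤ PN ≤ 0.804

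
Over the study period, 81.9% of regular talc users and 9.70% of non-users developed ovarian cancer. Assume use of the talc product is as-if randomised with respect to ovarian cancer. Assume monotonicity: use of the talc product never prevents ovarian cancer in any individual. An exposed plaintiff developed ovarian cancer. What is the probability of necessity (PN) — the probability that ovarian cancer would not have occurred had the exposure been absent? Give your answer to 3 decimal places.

PN ≈ 0.882

p₁ = 0.819, p₀ = 0.097.
Under exogeneity and monotonicity, PN = (p₁ − p₀) / p₁.
PN = (0.819 − 0.097) / 0.819 = 0.722 / 0.819 ≈ 0.8816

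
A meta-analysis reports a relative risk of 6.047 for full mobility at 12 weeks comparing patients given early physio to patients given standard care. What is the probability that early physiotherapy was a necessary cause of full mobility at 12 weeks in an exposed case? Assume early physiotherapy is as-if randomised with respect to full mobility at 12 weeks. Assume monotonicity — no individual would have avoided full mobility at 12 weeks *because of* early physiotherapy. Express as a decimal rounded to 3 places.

PN ≈ 0.835

Under exogeneity and monotonicity, PN = (RR − 1) / RR = 1 − 1/RR.
PN = (6.047 − 1) / 6.047 = 5.047 / 6.047 ≈ 0.8346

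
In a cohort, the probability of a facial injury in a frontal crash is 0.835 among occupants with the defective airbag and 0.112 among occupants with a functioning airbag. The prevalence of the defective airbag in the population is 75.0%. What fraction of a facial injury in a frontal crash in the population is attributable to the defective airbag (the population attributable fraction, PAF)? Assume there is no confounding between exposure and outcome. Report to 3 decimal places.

Let p₁ = 0.835, p₀ = 0.112.
Overall risk P(Y=1) = π·p₁ + (1−π)·p₀ = 0.75×0.835 + 0.25×0.112 = 0.65425.
Under exogeneity, PAF = [P(Y=1) − p₀] / P(Y=1).
PAF = (0.65425 − 0.112) / 0.65425 ≈ 0.8288

PAF ≈ 0.829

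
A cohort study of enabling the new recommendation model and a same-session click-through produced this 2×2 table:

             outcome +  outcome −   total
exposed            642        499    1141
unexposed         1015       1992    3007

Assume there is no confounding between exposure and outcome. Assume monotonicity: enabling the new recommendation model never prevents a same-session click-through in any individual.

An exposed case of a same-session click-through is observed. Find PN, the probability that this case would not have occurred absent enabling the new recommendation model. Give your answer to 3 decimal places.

p₁ = P(outcome | exposed) = 642/1141 = 0.56266
p₀ = P(outcome | unexposed) = 1015/3007 = 0.33755
Under exogeneity and monotonicity, PN = (p₁ − p₀)/p₁.
PN = (0.56266 − 0.33755) / 0.56266 ≈ 0.4001

PN ≈ 0.400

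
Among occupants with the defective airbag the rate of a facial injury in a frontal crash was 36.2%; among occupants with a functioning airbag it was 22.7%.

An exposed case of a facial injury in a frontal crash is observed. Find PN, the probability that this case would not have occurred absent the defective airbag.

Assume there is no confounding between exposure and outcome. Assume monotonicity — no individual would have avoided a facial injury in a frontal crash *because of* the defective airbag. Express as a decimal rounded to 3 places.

PN ≈ 0.373

p₁ = 0.362, p₀ = 0.227.
Under exogeneity and monotonicity, PN = (p₁ − p₀) / p₁.
PN = (0.362 − 0.227) / 0.362 = 0.135 / 0.362 ≈ 0.3729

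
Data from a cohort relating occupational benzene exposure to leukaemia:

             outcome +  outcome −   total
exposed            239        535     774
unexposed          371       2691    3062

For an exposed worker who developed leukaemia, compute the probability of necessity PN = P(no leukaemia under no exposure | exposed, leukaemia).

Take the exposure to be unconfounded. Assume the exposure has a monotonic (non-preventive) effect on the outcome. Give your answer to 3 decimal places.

p₁ = P(outcome | exposed) = 239/774 = 0.30879
p₀ = P(outcome | unexposed) = 371/3062 = 0.12116
Under exogeneity and monotonicity, PN = (p₁ − p₀) / p₁.
PN = (0.30879 − 0.12116) / 0.30879 = 0.18762 / 0.30879 ≈ 0.6076

PN ≈ 0.608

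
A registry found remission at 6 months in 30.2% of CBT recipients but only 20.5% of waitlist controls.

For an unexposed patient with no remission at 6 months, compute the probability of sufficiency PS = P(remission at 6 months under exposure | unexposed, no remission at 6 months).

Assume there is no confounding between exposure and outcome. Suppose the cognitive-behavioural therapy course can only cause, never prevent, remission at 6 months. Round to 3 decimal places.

p₁ = 0.302, p₀ = 0.205.
Under exogeneity and monotonicity, PS = (p₁ − p₀) / (1 − p₀).
PS = (0.302 − 0.205) / (1 − 0.205) = 0.097 / 0.795 ≈ 0.1220

PS ≈ 0.122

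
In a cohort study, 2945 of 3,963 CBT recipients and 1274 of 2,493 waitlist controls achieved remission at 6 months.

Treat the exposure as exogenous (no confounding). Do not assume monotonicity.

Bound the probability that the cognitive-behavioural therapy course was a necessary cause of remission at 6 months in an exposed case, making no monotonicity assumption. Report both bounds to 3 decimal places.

p₁ = P(outcome | exposed) = 2945/3963 = 0.74312
p₀ = P(outcome | unexposed) = 1274/2493 = 0.51103
Under exogeneity alone the bounds on PN are max{0,(p₁−p₀)/p₁} ≤ PN ≤ min{1,(1−p₀)/p₁}.
  lower = (p₁ − p₀)/p₁ = 0.23209 / 0.74312 ≈ 0.3123
  upper = min{1, (1 − p₀)/p₁} = 0.48897 / 0.74312 ≈ 0.6580

0.312 ≤ PN ≤ 0.658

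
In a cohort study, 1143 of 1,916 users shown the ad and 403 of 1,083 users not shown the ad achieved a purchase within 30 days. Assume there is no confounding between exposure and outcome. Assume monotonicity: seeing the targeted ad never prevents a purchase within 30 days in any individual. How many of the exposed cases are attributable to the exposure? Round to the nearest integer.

p₁ = P(outcome | exposed) = 1143/1916 = 0.59656
p₀ = P(outcome | unexposed) = 403/1083 = 0.37211
PN = (p₁ − p₀)/p₁ = (0.59656 − 0.37211) / 0.59656 ≈ 0.37623.
Attributable cases ≈ PN × (exposed cases) = 0.37623 × 1143 ≈ 430.03.

about 430 cases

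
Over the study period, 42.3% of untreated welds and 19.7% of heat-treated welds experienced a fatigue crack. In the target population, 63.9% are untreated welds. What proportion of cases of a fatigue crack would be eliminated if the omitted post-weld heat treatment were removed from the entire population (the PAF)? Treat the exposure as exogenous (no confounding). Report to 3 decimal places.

PAF ≈ 0.423

p₁ = 0.423, p₀ = 0.197.
Overall risk P(Y=1) = π·p₁ + (1−π)·p₀ = 0.639×0.423 + 0.361×0.197 = 0.34141.
Under exogeneity, PAF = [P(Y=1) − p₀] / P(Y=1).
PAF = (0.34141 − 0.197) / 0.34141 ≈ 0.4230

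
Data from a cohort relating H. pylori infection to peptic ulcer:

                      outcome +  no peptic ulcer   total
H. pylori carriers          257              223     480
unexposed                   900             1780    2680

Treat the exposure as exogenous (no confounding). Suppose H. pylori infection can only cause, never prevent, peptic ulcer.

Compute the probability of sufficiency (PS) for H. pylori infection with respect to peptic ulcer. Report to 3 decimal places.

PS ≈ 0.301

p₁ = P(outcome | exposed) = 257/480 = 0.53542
p₀ = P(outcome | unexposed) = 900/2680 = 0.33582
Under exogeneity and monotonicity, PS = (p₁ − p₀)/(1 − p₀).
PS = (0.53542 − 0.33582) / 0.66418 ≈ 0.3005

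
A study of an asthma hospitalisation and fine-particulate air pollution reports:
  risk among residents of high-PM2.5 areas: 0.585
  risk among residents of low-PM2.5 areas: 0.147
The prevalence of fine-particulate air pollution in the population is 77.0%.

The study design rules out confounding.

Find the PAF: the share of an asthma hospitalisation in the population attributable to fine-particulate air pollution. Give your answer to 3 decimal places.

Let p₁ = 0.585, p₀ = 0.147.
Overall risk P(Y=1) = π·p₁ + (1−π)·p₀ = 0.77×0.585 + 0.23×0.147 = 0.48426.
Under exogeneity, PAF = [P(Y=1) − p₀] / P(Y=1).
PAF = (0.48426 − 0.147) / 0.48426 ≈ 0.6964

PAF ≈ 0.696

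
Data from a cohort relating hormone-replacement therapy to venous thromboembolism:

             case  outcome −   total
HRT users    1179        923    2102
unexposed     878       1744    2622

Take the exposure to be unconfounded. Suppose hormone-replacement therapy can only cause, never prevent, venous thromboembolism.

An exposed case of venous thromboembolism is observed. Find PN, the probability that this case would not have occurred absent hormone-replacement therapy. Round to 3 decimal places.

PN ≈ 0.403

p₁ = P(outcome | exposed) = 1179/2102 = 0.56089
p₀ = P(outcome | unexposed) = 878/2622 = 0.33486
Under exogeneity and monotonicity, PN = (p₁ − p₀)/p₁.
PN = (0.56089 − 0.33486) / 0.56089 ≈ 0.4030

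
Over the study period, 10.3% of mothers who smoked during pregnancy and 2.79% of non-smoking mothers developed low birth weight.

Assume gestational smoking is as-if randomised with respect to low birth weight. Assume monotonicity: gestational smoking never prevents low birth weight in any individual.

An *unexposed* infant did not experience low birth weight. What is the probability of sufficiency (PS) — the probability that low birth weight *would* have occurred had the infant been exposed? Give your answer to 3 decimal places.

PS ≈ 0.077

p₁ = 0.103, p₀ = 0.0279.
Under exogeneity and monotonicity, PS = (p₁ − p₀) / (1 − p₀).
PS = (0.103 − 0.0279) / (1 − 0.0279) = 0.0751 / 0.9721 ≈ 0.0773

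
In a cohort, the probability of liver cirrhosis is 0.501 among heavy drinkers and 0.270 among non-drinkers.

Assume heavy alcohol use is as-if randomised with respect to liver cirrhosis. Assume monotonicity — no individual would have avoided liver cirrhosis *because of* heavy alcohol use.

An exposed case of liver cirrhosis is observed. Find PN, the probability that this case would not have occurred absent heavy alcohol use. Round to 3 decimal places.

PN ≈ 0.461

Let p₁ = 0.501, p₀ = 0.27.
Under exogeneity and monotonicity, PN = (p₁ − p₀) / p₁.
PN = (0.501 − 0.27) / 0.501 = 0.231 / 0.501 ≈ 0.4611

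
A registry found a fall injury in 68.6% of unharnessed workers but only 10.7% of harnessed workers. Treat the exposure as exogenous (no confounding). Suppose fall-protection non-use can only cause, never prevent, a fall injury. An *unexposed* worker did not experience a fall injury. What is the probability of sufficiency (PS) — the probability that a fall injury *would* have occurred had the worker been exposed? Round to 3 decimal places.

PS ≈ 0.648

p₁ = 0.686, p₀ = 0.107.
Under exogeneity and monotonicity, PS = (p₁ − p₀) / (1 − p₀).
PS = (0.686 − 0.107) / (1 − 0.107) = 0.579 / 0.893 ≈ 0.6484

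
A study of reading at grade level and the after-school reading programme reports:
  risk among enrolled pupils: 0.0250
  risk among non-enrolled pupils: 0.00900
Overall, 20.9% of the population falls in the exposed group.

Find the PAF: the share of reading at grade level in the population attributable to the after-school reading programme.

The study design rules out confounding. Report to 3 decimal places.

Let p₁ = 0.025, p₀ = 0.009.
Overall risk P(Y=1) = π·p₁ + (1−π)·p₀ = 0.209×0.025 + 0.791×0.009 = 0.012344.
Under exogeneity, PAF = [P(Y=1) − p₀] / P(Y=1).
PAF = (0.012344 − 0.009) / 0.012344 ≈ 0.2709

PAF ≈ 0.271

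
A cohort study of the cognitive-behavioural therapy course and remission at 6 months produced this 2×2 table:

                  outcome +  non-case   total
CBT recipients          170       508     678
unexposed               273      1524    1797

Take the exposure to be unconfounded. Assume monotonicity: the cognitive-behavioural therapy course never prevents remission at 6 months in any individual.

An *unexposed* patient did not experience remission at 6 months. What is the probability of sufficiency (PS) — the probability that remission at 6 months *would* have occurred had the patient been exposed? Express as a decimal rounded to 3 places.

PS ≈ 0.117

p₁ = P(outcome | exposed) = 170/678 = 0.25074
p₀ = P(outcome | unexposed) = 273/1797 = 0.15192
Under exogeneity and monotonicity, PS = (p₁ − p₀)/(1 − p₀).
PS = (0.25074 − 0.15192) / 0.84808 ≈ 0.1165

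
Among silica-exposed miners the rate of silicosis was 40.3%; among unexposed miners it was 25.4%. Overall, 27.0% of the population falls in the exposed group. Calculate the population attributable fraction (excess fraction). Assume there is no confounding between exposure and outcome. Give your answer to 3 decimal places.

p₁ = 0.403, p₀ = 0.254.
Overall risk P(Y=1) = π·p₁ + (1−π)·p₀ = 0.27×0.403 + 0.73×0.254 = 0.29423.
Under exogeneity, PAF = [P(Y=1) − p₀] / P(Y=1).
PAF = (0.29423 − 0.254) / 0.29423 ≈ 0.1367

PAF ≈ 0.137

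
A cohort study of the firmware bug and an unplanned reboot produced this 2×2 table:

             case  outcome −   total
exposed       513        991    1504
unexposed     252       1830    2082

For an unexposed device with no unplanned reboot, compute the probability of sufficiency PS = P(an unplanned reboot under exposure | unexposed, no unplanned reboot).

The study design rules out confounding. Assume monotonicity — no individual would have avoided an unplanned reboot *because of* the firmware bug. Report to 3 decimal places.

p₁ = P(outcome | exposed) = 513/1504 = 0.34109
p₀ = P(outcome | unexposed) = 252/2082 = 0.12104
Under exogeneity and monotonicity, PS = (p₁ − p₀) / (1 − p₀).
PS = (0.34109 − 0.12104) / (1 − 0.12104) = 0.22005 / 0.87896 ≈ 0.2504

PS ≈ 0.250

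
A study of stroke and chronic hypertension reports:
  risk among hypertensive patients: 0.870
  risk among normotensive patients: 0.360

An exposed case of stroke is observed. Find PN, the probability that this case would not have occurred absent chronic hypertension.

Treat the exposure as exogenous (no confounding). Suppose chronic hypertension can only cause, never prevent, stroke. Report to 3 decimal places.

Let p₁ = 0.87, p₀ = 0.36.
Under exogeneity and monotonicity, PN = (p₁ − p₀) / p₁.
PN = (0.87 − 0.36) / 0.87 = 0.51 / 0.87 ≈ 0.5862

PN ≈ 0.586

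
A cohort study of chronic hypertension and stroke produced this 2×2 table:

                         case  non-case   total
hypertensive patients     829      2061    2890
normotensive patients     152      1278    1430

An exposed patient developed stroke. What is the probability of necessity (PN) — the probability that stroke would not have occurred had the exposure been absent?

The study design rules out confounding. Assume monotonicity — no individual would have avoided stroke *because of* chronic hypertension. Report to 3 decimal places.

PN ≈ 0.629

p₁ = P(outcome | exposed) = 829/2890 = 0.28685
p₀ = P(outcome | unexposed) = 152/1430 = 0.10629
Under exogeneity and monotonicity, PN = (p₁ − p₀) / p₁.
PN = (0.28685 − 0.10629) / 0.28685 = 0.18056 / 0.28685 ≈ 0.6294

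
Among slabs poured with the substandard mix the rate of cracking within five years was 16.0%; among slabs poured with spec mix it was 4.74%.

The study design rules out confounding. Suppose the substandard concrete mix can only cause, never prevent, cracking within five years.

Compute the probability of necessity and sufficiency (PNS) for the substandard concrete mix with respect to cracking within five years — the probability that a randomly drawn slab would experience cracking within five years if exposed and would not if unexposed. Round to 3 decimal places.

PNS ≈ 0.113

p₁ = 0.16, p₀ = 0.0474.
Under exogeneity and monotonicity, PNS = p₁ − p₀.
PNS = 0.16 − 0.0474 = 0.1126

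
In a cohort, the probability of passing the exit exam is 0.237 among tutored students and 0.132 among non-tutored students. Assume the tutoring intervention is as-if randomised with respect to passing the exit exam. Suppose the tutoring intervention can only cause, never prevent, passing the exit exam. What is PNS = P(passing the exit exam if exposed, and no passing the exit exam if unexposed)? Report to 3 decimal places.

PNS ≈ 0.105

Let p₁ = 0.237, p₀ = 0.132.
Under exogeneity and monotonicity, PNS = p₁ − p₀.
PNS = 0.237 − 0.132 = 0.105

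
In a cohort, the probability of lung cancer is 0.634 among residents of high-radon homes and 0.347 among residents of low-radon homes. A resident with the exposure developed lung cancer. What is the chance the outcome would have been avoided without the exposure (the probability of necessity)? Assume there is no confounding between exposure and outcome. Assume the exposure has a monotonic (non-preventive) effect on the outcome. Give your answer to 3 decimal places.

Let p₁ = 0.634, p₀ = 0.347.
Under exogeneity and monotonicity, PN = (p₁ − p₀) / p₁.
PN = (0.634 − 0.347) / 0.634 = 0.287 / 0.634 ≈ 0.4527

PN ≈ 0.453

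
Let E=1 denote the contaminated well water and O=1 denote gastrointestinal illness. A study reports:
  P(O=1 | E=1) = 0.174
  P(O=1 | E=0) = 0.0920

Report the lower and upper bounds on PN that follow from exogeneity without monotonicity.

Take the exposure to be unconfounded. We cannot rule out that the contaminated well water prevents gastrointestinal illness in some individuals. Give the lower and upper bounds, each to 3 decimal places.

Let p₁ = 0.174, p₀ = 0.092.
Under exogeneity alone the bounds on PN are max{0,(p₁−p₀)/p₁} ≤ PN ≤ min{1,(1−p₀)/p₁}.
  lower = (p₁ − p₀)/p₁ = 0.082 / 0.174 ≈ 0.4713
  upper = min{1, (1 − p₀)/p₁} = 0.908 / 0.174 ≈ 5.2184 → capped at 1

0.471 ≤ PN ≤ 1.000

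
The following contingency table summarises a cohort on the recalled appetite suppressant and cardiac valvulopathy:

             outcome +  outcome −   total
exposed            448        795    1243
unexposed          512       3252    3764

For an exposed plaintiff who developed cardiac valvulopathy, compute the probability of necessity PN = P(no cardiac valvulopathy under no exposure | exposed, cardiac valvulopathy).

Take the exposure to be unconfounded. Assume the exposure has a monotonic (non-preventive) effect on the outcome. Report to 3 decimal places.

p₁ = P(outcome | exposed) = 448/1243 = 0.36042
p₀ = P(outcome | unexposed) = 512/3764 = 0.13603
Under exogeneity and monotonicity, PN = (p₁ − p₀)/p₁.
PN = (0.36042 − 0.13603) / 0.36042 ≈ 0.6226

PN ≈ 0.623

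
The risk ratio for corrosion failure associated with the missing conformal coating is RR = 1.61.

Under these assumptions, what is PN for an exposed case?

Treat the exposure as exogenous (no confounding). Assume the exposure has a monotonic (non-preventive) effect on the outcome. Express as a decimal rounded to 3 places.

PN ≈ 0.379

Under exogeneity and monotonicity, PN = (RR − 1) / RR = 1 − 1/RR.
PN = (1.61 − 1) / 1.61 = 0.61 / 1.61 ≈ 0.3789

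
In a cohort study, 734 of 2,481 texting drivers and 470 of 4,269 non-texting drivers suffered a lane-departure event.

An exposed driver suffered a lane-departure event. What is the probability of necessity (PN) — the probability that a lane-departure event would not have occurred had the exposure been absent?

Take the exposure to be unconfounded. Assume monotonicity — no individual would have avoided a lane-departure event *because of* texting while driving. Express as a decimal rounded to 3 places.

PN ≈ 0.628

p₁ = P(outcome | exposed) = 734/2481 = 0.29585
p₀ = P(outcome | unexposed) = 470/4269 = 0.1101
Under exogeneity and monotonicity, PN = (p₁ − p₀) / p₁.
PN = (0.29585 − 0.1101) / 0.29585 = 0.18575 / 0.29585 ≈ 0.6279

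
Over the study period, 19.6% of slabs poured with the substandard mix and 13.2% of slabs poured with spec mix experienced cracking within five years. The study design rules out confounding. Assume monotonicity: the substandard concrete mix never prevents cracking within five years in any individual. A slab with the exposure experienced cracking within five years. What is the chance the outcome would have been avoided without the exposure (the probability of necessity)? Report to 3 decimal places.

p₁ = 0.196, p₀ = 0.132.
Under exogeneity and monotonicity, PN = (p₁ − p₀) / p₁.
PN = (0.196 − 0.132) / 0.196 = 0.064 / 0.196 ≈ 0.3265

PN ≈ 0.327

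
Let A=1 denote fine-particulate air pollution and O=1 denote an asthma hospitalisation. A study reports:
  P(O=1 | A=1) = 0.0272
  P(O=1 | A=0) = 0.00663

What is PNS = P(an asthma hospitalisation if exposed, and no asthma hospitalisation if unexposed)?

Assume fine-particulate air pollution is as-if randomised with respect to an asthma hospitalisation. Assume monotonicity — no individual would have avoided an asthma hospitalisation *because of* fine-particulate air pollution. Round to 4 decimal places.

Let p₁ = 0.0272, p₀ = 0.00663.
Under exogeneity and monotonicity, PNS = p₁ − p₀.
PNS = 0.0272 − 0.00663 = 0.02057

PNS ≈ 0.0206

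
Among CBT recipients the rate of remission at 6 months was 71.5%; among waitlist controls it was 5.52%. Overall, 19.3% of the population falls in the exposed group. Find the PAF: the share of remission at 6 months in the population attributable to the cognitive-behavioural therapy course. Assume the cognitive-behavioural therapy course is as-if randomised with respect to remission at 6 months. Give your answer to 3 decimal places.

p₁ = 0.715, p₀ = 0.0552.
Overall risk P(Y=1) = π·p₁ + (1−π)·p₀ = 0.193×0.715 + 0.807×0.0552 = 0.18254.
Under exogeneity, PAF = [P(Y=1) − p₀] / P(Y=1).
PAF = (0.18254 − 0.0552) / 0.18254 ≈ 0.6976

PAF ≈ 0.698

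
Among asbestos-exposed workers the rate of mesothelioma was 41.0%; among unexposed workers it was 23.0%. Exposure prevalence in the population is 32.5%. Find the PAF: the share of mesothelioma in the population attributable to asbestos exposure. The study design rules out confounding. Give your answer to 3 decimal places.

p₁ = 0.41, p₀ = 0.23.
Overall risk P(Y=1) = π·p₁ + (1−π)·p₀ = 0.325×0.41 + 0.675×0.23 = 0.2885.
Under exogeneity, PAF = [P(Y=1) − p₀] / P(Y=1).
PAF = (0.2885 − 0.23) / 0.2885 ≈ 0.2028

PAF ≈ 0.203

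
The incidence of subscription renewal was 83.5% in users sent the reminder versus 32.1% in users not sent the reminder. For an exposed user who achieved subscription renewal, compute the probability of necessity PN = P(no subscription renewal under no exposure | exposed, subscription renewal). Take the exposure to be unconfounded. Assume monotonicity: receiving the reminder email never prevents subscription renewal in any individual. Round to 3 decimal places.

p₁ = 0.835, p₀ = 0.321.
Under exogeneity and monotonicity, PN = (p₁ − p₀) / p₁.
PN = (0.835 − 0.321) / 0.835 = 0.514 / 0.835 ≈ 0.6156

PN ≈ 0.616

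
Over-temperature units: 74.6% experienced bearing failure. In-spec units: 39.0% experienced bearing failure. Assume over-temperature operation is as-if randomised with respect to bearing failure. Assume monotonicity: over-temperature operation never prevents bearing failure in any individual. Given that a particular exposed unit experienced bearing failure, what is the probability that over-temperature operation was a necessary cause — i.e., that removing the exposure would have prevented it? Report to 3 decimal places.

PN ≈ 0.477

p₁ = 0.746, p₀ = 0.39.
Under exogeneity and monotonicity, PN = (p₁ − p₀) / p₁.
PN = (0.746 − 0.39) / 0.746 = 0.356 / 0.746 ≈ 0.4772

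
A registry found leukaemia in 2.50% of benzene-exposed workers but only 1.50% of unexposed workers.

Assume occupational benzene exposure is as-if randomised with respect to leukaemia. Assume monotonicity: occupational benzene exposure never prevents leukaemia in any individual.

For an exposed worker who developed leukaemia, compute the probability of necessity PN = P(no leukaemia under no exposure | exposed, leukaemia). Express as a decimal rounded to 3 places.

PN ≈ 0.400

p₁ = 0.025, p₀ = 0.015.
Under exogeneity and monotonicity, PN = (p₁ − p₀) / p₁.
PN = (0.025 − 0.015) / 0.025 = 0.01 / 0.025 ≈ 0.4000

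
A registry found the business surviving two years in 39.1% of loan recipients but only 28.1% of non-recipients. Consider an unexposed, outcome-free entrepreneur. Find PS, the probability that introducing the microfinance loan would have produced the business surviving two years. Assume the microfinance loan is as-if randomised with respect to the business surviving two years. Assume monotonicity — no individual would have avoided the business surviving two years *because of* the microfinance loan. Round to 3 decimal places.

p₁ = 0.391, p₀ = 0.281.
Under exogeneity and monotonicity, PS = (p₁ − p₀) / (1 − p₀).
PS = (0.391 − 0.281) / (1 − 0.281) = 0.11 / 0.719 ≈ 0.1530

PS ≈ 0.153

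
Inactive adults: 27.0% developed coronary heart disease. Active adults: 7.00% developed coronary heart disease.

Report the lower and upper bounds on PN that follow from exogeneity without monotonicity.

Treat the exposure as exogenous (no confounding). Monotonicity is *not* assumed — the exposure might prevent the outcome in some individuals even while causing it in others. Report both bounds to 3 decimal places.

p₁ = 0.27, p₀ = 0.07.
Under exogeneity alone the bounds on PN are max{0,(p₁−p₀)/p₁} ≤ PN ≤ min{1,(1−p₀)/p₁}.
  lower = (p₁ − p₀)/p₁ = 0.2 / 0.27 ≈ 0.7407
  upper = min{1, (1 − p₀)/p₁} = 0.93 / 0.27 ≈ 3.4444 → capped at 1

0.741 ≤ PN ≤ 1.000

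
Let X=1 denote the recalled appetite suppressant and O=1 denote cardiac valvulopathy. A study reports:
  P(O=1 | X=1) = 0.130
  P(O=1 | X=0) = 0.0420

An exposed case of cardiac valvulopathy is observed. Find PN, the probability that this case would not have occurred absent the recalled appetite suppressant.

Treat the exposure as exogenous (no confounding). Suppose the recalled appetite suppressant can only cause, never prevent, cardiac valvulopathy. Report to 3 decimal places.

PN ≈ 0.677

Let p₁ = 0.13, p₀ = 0.042.
Under exogeneity and monotonicity, PN = (p₁ − p₀) / p₁.
PN = (0.13 − 0.042) / 0.13 = 0.088 / 0.13 ≈ 0.6769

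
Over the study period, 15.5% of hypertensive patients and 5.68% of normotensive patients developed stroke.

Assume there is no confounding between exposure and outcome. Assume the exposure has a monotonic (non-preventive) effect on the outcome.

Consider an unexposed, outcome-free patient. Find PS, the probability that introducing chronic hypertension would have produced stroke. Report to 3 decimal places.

p₁ = 0.155, p₀ = 0.0568.
Under exogeneity and monotonicity, PS = (p₁ − p₀) / (1 − p₀).
PS = (0.155 − 0.0568) / (1 − 0.0568) = 0.0982 / 0.9432 ≈ 0.1041

PS ≈ 0.104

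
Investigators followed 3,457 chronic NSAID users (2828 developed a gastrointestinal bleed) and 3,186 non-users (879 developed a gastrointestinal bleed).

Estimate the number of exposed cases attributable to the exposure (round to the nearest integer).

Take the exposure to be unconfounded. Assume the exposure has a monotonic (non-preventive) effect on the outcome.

about 1874 cases

p₁ = P(outcome | exposed) = 2828/3457 = 0.81805
p₀ = P(outcome | unexposed) = 879/3186 = 0.27589
PN = (p₁ − p₀)/p₁ = (0.81805 − 0.27589) / 0.81805 ≈ 0.66274.
Attributable cases ≈ PN × (exposed cases) = 0.66274 × 2828 ≈ 1874.23.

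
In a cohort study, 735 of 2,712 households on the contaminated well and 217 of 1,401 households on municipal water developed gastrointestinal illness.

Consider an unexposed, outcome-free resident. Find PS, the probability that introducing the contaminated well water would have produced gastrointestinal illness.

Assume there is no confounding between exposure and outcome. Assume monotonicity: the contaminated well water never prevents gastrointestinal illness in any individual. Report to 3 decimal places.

p₁ = P(outcome | exposed) = 735/2712 = 0.27102
p₀ = P(outcome | unexposed) = 217/1401 = 0.15489
Under exogeneity and monotonicity, PS = (p₁ − p₀) / (1 − p₀).
PS = (0.27102 − 0.15489) / (1 − 0.15489) = 0.11613 / 0.84511 ≈ 0.1374

PS ≈ 0.137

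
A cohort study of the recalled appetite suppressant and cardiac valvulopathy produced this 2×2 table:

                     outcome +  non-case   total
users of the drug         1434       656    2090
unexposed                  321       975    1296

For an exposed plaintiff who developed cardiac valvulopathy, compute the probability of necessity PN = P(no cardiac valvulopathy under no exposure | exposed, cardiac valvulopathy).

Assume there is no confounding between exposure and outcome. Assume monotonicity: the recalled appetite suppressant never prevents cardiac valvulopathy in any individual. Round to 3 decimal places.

p₁ = P(outcome | exposed) = 1434/2090 = 0.68612
p₀ = P(outcome | unexposed) = 321/1296 = 0.24769
Under exogeneity and monotonicity, PN = (p₁ − p₀) / p₁.
PN = (0.68612 − 0.24769) / 0.68612 = 0.43844 / 0.68612 ≈ 0.6390

PN ≈ 0.639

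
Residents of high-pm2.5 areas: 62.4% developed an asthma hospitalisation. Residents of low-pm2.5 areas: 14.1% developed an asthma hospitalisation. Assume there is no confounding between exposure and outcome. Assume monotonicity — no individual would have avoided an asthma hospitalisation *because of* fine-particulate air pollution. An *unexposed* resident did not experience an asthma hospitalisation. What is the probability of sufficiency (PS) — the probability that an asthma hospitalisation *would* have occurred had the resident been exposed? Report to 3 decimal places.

p₁ = 0.624, p₀ = 0.141.
Under exogeneity and monotonicity, PS = (p₁ − p₀) / (1 − p₀).
PS = (0.624 − 0.141) / (1 − 0.141) = 0.483 / 0.859 ≈ 0.5623

PS ≈ 0.562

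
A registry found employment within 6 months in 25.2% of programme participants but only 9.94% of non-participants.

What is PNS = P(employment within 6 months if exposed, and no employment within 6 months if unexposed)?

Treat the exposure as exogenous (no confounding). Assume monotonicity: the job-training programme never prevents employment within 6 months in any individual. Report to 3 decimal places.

p₁ = 0.252, p₀ = 0.0994.
Under exogeneity and monotonicity, PNS = p₁ − p₀.
PNS = 0.252 − 0.0994 = 0.1526

PNS ≈ 0.153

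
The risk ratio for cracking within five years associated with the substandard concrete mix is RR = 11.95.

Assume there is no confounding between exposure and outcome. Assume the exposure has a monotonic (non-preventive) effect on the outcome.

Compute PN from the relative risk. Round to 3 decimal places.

Under exogeneity and monotonicity, PN = (RR − 1) / RR = 1 − 1/RR.
PN = (11.95 − 1) / 11.95 = 10.95 / 11.95 ≈ 0.9163

PN ≈ 0.916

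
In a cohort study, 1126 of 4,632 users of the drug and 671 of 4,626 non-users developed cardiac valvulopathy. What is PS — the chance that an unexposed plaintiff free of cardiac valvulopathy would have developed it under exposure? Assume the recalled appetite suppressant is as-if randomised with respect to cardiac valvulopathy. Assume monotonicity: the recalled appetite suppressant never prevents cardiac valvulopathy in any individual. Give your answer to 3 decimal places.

p₁ = P(outcome | exposed) = 1126/4632 = 0.24309
p₀ = P(outcome | unexposed) = 671/4626 = 0.14505
Under exogeneity and monotonicity, PS = (p₁ − p₀) / (1 − p₀).
PS = (0.24309 − 0.14505) / (1 − 0.14505) = 0.098042 / 0.85495 ≈ 0.1147

PS ≈ 0.115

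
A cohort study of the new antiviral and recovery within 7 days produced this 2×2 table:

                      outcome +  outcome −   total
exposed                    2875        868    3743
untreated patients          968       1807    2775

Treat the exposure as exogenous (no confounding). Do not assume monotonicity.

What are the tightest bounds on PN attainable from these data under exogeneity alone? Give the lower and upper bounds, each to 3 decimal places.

0.546 ≤ PN ≤ 0.848

p₁ = P(outcome | exposed) = 2875/3743 = 0.7681
p₀ = P(outcome | unexposed) = 968/2775 = 0.34883
Under exogeneity alone the bounds on PN are max{0,(p₁−p₀)/p₁} ≤ PN ≤ min{1,(1−p₀)/p₁}.
  lower = (p₁ − p₀)/p₁ = 0.41927 / 0.7681 ≈ 0.5459
  upper = min{1, (1 − p₀)/p₁} = 0.65117 / 0.7681 ≈ 0.8478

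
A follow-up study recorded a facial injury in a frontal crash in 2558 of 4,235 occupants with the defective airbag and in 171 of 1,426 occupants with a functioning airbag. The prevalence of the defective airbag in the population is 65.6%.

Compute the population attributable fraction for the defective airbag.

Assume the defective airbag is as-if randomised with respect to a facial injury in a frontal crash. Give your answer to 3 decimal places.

PAF ≈ 0.726

p₁ = P(outcome | exposed) = 2558/4235 = 0.60401
p₀ = P(outcome | unexposed) = 171/1426 = 0.11992
Overall risk P(Y=1) = π·p₁ + (1−π)·p₀ = 0.656×0.60401 + 0.344×0.11992 = 0.43748.
Under exogeneity, PAF = [P(Y=1) − p₀] / P(Y=1).
PAF = (0.43748 − 0.11992) / 0.43748 ≈ 0.7259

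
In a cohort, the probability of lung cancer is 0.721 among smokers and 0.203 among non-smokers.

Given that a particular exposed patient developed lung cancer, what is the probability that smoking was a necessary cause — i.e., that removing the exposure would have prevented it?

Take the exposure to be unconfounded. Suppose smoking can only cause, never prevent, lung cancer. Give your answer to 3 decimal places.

PN ≈ 0.718

Let p₁ = 0.721, p₀ = 0.203.
Under exogeneity and monotonicity, PN = (p₁ − p₀) / p₁.
PN = (0.721 − 0.203) / 0.721 = 0.518 / 0.721 ≈ 0.7184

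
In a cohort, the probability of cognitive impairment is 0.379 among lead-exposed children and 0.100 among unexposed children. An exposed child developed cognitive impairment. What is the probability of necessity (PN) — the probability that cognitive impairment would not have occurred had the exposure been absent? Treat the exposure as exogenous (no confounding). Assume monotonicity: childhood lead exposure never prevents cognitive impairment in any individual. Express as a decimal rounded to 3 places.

PN ≈ 0.736

Let p₁ = 0.379, p₀ = 0.1.
Under exogeneity and monotonicity, PN = (p₁ − p₀) / p₁.
PN = (0.379 − 0.1) / 0.379 = 0.279 / 0.379 ≈ 0.7361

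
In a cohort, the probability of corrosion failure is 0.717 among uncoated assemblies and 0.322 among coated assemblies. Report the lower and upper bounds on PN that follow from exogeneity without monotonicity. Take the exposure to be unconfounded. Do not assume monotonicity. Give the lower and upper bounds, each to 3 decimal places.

Let p₁ = 0.717, p₀ = 0.322.
Under exogeneity alone the bounds on PN are max{0,(p₁−p₀)/p₁} ≤ PN ≤ min{1,(1−p₀)/p₁}.
  lower = (p₁ − p₀)/p₁ = 0.395 / 0.717 ≈ 0.5509
  upper = min{1, (1 − p₀)/p₁} = 0.678 / 0.717 ≈ 0.9456

0.551 ≤ PN ≤ 0.946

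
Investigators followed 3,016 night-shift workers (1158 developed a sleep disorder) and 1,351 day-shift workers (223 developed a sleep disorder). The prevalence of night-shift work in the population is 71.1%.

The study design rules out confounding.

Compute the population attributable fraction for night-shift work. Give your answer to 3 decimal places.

PAF ≈ 0.485

p₁ = P(outcome | exposed) = 1158/3016 = 0.38395
p₀ = P(outcome | unexposed) = 223/1351 = 0.16506
Overall risk P(Y=1) = π·p₁ + (1−π)·p₀ = 0.711×0.38395 + 0.289×0.16506 = 0.32069.
Under exogeneity, PAF = [P(Y=1) − p₀] / P(Y=1).
PAF = (0.32069 − 0.16506) / 0.32069 ≈ 0.4853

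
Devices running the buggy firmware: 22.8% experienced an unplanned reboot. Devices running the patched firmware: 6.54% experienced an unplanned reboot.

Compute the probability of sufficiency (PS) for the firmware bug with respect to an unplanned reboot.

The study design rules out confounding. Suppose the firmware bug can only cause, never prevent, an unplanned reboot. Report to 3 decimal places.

p₁ = 0.228, p₀ = 0.0654.
Under exogeneity and monotonicity, PS = (p₁ − p₀) / (1 − p₀).
PS = (0.228 − 0.0654) / (1 − 0.0654) = 0.1626 / 0.9346 ≈ 0.1740

PS ≈ 0.174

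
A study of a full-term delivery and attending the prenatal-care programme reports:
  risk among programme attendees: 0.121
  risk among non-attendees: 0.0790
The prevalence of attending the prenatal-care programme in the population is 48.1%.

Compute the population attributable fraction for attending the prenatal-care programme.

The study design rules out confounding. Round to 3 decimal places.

PAF ≈ 0.204

Let p₁ = 0.121, p₀ = 0.079.
Overall risk P(Y=1) = π·p₁ + (1−π)·p₀ = 0.481×0.121 + 0.519×0.079 = 0.099202.
Under exogeneity, PAF = [P(Y=1) − p₀] / P(Y=1).
PAF = (0.099202 − 0.079) / 0.099202 ≈ 0.2036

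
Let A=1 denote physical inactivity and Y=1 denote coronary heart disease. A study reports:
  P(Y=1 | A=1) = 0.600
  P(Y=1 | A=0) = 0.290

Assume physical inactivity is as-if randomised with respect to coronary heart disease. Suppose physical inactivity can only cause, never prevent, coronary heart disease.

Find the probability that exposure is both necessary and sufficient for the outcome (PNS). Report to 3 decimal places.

PNS ≈ 0.310

Let p₁ = 0.6, p₀ = 0.29.
Under exogeneity and monotonicity, PNS = p₁ − p₀.
PNS = 0.6 − 0.29 = 0.31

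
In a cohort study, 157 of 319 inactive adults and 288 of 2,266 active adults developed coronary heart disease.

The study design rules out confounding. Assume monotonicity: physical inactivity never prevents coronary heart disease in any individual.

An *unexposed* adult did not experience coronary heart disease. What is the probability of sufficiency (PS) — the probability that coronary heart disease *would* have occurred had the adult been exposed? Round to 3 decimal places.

p₁ = P(outcome | exposed) = 157/319 = 0.49216
p₀ = P(outcome | unexposed) = 288/2266 = 0.1271
Under exogeneity and monotonicity, PS = (p₁ − p₀) / (1 − p₀).
PS = (0.49216 − 0.1271) / (1 − 0.1271) = 0.36507 / 0.8729 ≈ 0.4182

PS ≈ 0.418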